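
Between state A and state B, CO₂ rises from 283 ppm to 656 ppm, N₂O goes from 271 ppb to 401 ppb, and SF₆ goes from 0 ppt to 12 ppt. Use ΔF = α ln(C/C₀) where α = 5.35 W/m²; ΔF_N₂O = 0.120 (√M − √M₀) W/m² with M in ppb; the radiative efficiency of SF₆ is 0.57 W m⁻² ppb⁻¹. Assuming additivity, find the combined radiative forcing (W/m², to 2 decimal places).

CO₂: 5.35 × ln(656/283) = 5.35 × ln(2.31802) = 5.35 × 0.84071 = 4.4978 W/m².
N₂O: 0.120 × (√401 − √271) = 0.120 × (20.0250 − 16.4621) = 0.120 × 3.5629 = 0.4275 W/m².
SF₆: Δ = 12 − 0 = 12 ppt = 0.012 ppb; ΔF = 0.57 × 0.012 = 0.0068 W/m².
Total ΔF = 4.4978 + 0.4275 + 0.0068 = 4.9321 W/m².

ΔF = 4.93 W/m²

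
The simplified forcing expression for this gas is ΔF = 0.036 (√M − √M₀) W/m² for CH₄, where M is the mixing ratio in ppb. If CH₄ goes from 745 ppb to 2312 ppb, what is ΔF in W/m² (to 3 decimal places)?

ΔF = 0.748 W/m²

CH₄: 0.036 × (√2312 − √745) = 0.036 × (48.0833 − 27.2947) = 0.036 × 20.7886 = 0.7484 W/m².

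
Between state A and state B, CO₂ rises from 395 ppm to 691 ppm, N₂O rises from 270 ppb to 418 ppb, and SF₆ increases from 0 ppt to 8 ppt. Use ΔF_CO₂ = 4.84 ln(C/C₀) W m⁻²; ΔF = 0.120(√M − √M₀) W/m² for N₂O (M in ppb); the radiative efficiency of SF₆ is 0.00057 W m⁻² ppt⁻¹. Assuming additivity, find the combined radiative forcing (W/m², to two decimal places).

ΔF = 3.19 W/m²

CO₂: 4.84 × ln(691/395) = 4.84 × ln(1.74937) = 4.84 × 0.55926 = 2.7068 W/m².
N₂O: 0.120 × (√418 − √270) = 0.120 × (20.4450 − 16.4317) = 0.120 × 4.0133 = 0.4816 W/m².
SF₆: ΔF = 0.00057 × (8 − 0) = 0.00057 × 8 = 0.0046 W/m².
Total ΔF = 2.7068 + 0.4816 + 0.0046 = 3.1930 W/m².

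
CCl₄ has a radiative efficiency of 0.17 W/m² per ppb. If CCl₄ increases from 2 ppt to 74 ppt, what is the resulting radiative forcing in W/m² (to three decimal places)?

CCl₄: Δ = 74 − 2 = 72 ppt = 0.072 ppb; ΔF = 0.17 × 0.072 = 0.0122 W/m².

ΔF = 0.012 W/m²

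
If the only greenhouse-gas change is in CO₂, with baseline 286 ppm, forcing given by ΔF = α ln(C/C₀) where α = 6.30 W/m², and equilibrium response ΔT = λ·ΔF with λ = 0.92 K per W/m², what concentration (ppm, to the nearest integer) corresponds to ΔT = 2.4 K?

Required forcing: ΔF = ΔT/λ = 2.4/0.92 = 2.6087 W/m².
Then ln(C/286) = ΔF/6.30 = 2.6087/6.30 = 0.41408.
So C = 286 × e^0.41408 = 286 × 1.51298 = 432.71 ppm.

C ≈ 433 ppm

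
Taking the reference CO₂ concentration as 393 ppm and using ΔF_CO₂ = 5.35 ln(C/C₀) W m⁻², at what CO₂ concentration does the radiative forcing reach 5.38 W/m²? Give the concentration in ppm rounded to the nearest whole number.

Set 5.35 ln(C/393) = 5.38, so ln(C/393) = 5.38/5.35 = 1.00561.
Then C/393 = e^1.00561 = 2.73357, giving C = 393 × 2.73357 = 1074.29 ppm.

C ≈ 1074 ppm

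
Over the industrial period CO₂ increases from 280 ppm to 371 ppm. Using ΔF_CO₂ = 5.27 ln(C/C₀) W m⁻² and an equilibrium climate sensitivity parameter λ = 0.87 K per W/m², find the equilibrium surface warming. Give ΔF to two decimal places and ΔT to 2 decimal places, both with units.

CO₂: 5.27 × ln(371/280) = 5.27 × ln(1.32500) = 5.27 × 0.28141 = 1.4830 W/m².
ΔT = λ ΔF = 0.87 × 1.48 = 1.2876 K.

ΔF = 1.48 W/m²; ΔT = 1.29 K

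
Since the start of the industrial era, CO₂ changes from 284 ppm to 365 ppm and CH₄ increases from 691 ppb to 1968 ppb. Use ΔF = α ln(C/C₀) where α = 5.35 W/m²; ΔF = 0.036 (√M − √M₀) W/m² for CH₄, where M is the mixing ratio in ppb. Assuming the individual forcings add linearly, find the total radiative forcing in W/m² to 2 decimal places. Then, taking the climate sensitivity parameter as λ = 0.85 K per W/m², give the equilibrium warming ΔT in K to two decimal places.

CO₂: 5.35 × ln(365/284) = 5.35 × ln(1.28521) = 5.35 × 0.25092 = 1.3424 W/m².
CH₄: 0.036 × (√1968 − √691) = 0.036 × (44.3621 − 26.2869) = 0.036 × 18.0752 = 0.6507 W/m².
Total ΔF = 1.3424 + 0.6507 = 1.9931 W/m².
ΔT = λ ΔF = 0.85 × 1.99 = 1.6915 K.

ΔF = 1.99 W/m²; ΔT = 1.69 K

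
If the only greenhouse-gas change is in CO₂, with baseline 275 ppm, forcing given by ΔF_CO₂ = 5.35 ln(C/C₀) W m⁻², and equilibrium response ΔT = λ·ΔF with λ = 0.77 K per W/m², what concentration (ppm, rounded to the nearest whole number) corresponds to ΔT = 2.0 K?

C ≈ 447 ppm

Required forcing: ΔF = ΔT/λ = 2.0/0.77 = 2.5974 W/m².
Then ln(C/275) = ΔF/5.35 = 2.5974/5.35 = 0.48550.
So C = 275 × e^0.48550 = 275 × 1.62499 = 446.87 ppm.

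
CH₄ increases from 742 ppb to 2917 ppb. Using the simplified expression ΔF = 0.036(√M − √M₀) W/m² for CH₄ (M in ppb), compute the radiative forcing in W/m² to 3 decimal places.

ΔF = 0.964 W/m²

CH₄: 0.036 × (√2917 − √742) = 0.036 × (54.0093 − 27.2397) = 0.036 × 26.7696 = 0.9637 W/m².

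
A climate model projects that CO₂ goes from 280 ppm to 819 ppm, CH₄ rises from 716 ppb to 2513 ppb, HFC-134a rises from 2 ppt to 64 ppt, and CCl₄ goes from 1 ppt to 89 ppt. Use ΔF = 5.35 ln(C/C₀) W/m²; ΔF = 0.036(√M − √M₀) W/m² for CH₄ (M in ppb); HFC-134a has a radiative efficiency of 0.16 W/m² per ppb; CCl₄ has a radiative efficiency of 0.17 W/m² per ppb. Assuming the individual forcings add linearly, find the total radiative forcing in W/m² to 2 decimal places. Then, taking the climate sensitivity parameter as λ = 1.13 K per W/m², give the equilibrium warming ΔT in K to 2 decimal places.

CO₂: 5.35 × ln(819/280) = 5.35 × ln(2.92500) = 5.35 × 1.07329 = 5.7421 W/m².
CH₄: 0.036 × (√2513 − √716) = 0.036 × (50.1298 − 26.7582) = 0.036 × 23.3716 = 0.8414 W/m².
HFC-134a: Δ = 64 − 2 = 62 ppt = 0.062 ppb; ΔF = 0.16 × 0.062 = 0.0099 W/m².
CCl₄: Δ = 89 − 1 = 88 ppt = 0.088 ppb; ΔF = 0.17 × 0.088 = 0.0150 W/m².
Total ΔF = 5.7421 + 0.8414 + 0.0099 + 0.0150 = 6.6084 W/m².
ΔT = λ ΔF = 1.13 × 6.61 = 7.4693 K.

ΔF = 6.61 W/m²; ΔT = 7.47 K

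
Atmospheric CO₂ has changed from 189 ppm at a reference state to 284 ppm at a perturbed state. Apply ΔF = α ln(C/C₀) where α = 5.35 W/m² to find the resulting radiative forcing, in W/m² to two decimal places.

ΔF = 2.18 W/m²

CO₂: 5.35 × ln(284/189) = 5.35 × ln(1.50265) = 5.35 × 0.40723 = 2.1787 W/m².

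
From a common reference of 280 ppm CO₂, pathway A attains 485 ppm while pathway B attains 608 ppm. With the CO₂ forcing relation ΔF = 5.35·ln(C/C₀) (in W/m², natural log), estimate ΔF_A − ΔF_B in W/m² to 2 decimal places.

ΔF_A = 5.35 ln(485/280) = 5.35 × 0.54936 = 2.9391 W/m².
ΔF_B = 5.35 ln(608/280) = 5.35 × 0.77539 = 4.1483 W/m².
Difference: 2.9391 − 4.1483 = -1.2092 W/m².

ΔF_A − ΔF_B = -1.21 W/m²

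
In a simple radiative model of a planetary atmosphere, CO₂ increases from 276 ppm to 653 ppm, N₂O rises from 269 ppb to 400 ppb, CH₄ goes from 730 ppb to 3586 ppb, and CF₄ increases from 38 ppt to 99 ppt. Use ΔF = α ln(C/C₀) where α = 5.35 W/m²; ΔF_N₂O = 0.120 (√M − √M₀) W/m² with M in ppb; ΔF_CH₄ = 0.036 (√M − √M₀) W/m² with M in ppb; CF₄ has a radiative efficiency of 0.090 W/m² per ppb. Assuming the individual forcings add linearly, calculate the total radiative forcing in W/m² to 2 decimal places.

ΔF = 6.23 W/m²

CO₂: 5.35 × ln(653/276) = 5.35 × ln(2.36594) = 5.35 × 0.86118 = 4.6073 W/m².
N₂O: 0.120 × (√400 − √269) = 0.120 × (20.0000 − 16.4012) = 0.120 × 3.5988 = 0.4319 W/m².
CH₄: 0.036 × (√3586 − √730) = 0.036 × (59.8832 − 27.0185) = 0.036 × 32.8647 = 1.1831 W/m².
CF₄: Δ = 99 − 38 = 61 ppt = 0.061 ppb; ΔF = 0.090 × 0.061 = 0.0055 W/m².
Total ΔF = 4.6073 + 0.4319 + 1.1831 + 0.0055 = 6.2278 W/m².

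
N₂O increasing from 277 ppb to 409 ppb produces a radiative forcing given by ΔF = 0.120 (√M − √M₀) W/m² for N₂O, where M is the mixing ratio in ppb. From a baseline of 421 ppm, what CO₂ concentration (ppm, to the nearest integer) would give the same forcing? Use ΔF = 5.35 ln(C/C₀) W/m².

C ≈ 456 ppm

N₂O forcing: 0.120 × (√409 − √277) = 0.120 × (20.2237 − 16.6433) = 0.120 × 3.5804 = 0.42965 W/m².
Set 5.35 ln(C/421) = 0.42965: ln(C/421) = 0.42965/5.35 = 0.08031, so C = 421 × e^0.08031 = 421 × 1.08362 = 456.20 ppm.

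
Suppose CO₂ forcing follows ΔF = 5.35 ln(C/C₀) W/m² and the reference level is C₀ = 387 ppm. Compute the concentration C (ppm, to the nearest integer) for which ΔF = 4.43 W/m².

Set 5.35 ln(C/387) = 4.43, so ln(C/387) = 4.43/5.35 = 0.82804.
Then C/387 = e^0.82804 = 2.28883, giving C = 387 × 2.28883 = 885.78 ppm.

C ≈ 886 ppm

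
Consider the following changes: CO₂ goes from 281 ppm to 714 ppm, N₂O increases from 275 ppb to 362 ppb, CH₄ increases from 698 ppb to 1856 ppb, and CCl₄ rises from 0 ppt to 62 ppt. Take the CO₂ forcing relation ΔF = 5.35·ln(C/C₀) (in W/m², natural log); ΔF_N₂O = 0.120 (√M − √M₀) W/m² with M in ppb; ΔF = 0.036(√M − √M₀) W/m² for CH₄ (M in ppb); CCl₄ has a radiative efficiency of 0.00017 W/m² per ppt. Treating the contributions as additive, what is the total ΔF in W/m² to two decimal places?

ΔF = 5.89 W/m²

CO₂: 5.35 × ln(714/281) = 5.35 × ln(2.54093) = 5.35 × 0.93253 = 4.9890 W/m².
N₂O: 0.120 × (√362 − √275) = 0.120 × (19.0263 − 16.5831) = 0.120 × 2.4432 = 0.2932 W/m².
CH₄: 0.036 × (√1856 − √698) = 0.036 × (43.0813 − 26.4197) = 0.036 × 16.6616 = 0.5998 W/m².
CCl₄: ΔF = 0.00017 × (62 − 0) = 0.00017 × 62 = 0.0105 W/m².
Total ΔF = 4.9890 + 0.2932 + 0.5998 + 0.0105 = 5.8925 W/m².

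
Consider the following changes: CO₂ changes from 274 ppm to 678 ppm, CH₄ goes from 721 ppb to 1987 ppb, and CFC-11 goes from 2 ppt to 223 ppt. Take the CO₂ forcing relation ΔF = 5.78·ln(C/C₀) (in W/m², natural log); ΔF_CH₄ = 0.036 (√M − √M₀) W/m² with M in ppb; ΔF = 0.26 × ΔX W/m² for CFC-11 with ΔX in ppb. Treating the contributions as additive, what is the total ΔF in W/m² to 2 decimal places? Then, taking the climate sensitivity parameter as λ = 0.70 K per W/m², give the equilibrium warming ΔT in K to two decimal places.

CO₂: 5.78 × ln(678/274) = 5.78 × ln(2.47445) = 5.78 × 0.90602 = 5.2368 W/m².
CH₄: 0.036 × (√1987 − √721) = 0.036 × (44.5758 − 26.8514) = 0.036 × 17.7244 = 0.6381 W/m².
CFC-11: Δ = 223 − 2 = 221 ppt = 0.221 ppb; ΔF = 0.26 × 0.221 = 0.0575 W/m².
Total ΔF = 5.2368 + 0.6381 + 0.0575 = 5.9324 W/m².
ΔT = λ ΔF = 0.70 × 5.93 = 4.1510 K.

ΔF = 5.93 W/m²; ΔT = 4.15 K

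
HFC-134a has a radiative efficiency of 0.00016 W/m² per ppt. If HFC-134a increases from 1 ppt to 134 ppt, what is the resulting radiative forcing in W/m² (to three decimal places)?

ΔF = 0.021 W/m²

HFC-134a: ΔF = 0.00016 × (134 − 1) = 0.00016 × 133 = 0.0213 W/m².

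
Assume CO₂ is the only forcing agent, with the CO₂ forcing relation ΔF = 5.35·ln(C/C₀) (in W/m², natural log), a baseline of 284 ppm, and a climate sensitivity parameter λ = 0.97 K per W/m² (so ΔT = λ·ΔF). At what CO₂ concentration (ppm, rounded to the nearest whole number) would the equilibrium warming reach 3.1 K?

C ≈ 516 ppm

Required forcing: ΔF = ΔT/λ = 3.1/0.97 = 3.1959 W/m².
Then ln(C/284) = ΔF/5.35 = 3.1959/5.35 = 0.59736.
So C = 284 × e^0.59736 = 284 × 1.81731 = 516.12 ppm.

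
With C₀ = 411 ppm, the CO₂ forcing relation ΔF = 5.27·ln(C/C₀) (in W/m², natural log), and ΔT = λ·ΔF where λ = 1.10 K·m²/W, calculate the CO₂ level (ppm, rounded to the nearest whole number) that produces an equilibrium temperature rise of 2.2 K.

Required forcing: ΔF = ΔT/λ = 2.2/1.10 = 2.0000 W/m².
Then ln(C/411) = ΔF/5.27 = 2.0000/5.27 = 0.37951.
So C = 411 × e^0.37951 = 411 × 1.46157 = 600.71 ppm.

C ≈ 601 ppm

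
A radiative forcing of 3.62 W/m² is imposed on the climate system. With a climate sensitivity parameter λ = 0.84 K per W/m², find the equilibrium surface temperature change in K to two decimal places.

ΔT = 3.04 K

ΔT = λ ΔF = 0.84 × 3.62 = 3.0408 K.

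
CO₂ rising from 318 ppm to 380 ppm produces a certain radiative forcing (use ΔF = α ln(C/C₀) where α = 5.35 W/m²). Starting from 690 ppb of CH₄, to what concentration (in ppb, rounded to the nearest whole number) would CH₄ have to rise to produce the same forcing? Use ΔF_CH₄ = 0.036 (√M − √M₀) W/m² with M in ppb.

M ≈ 2781 ppb

CO₂ forcing: 5.35 × ln(380/318) = 5.35 × 0.178120 = 0.95294 W/m².
Set 0.036(√M − √690) = 0.95294: √M = 0.95294/0.036 + √690 = 26.4706 + 26.2679 = 52.7385.
M = (52.7385)² = 2781.35 ppb.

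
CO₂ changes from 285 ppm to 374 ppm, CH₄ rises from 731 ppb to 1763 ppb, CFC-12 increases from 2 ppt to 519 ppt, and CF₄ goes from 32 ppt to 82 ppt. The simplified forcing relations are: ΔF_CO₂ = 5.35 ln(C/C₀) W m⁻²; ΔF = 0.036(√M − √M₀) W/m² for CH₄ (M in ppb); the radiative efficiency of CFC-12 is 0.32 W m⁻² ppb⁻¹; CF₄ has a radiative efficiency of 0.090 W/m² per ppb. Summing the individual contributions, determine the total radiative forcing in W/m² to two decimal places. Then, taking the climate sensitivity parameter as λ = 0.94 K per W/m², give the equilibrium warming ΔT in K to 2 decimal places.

CO₂: 5.35 × ln(374/285) = 5.35 × ln(1.31228) = 5.35 × 0.27177 = 1.4540 W/m².
CH₄: 0.036 × (√1763 − √731) = 0.036 × (41.9881 − 27.0370) = 0.036 × 14.9511 = 0.5382 W/m².
CFC-12: Δ = 519 − 2 = 517 ppt = 0.517 ppb; ΔF = 0.32 × 0.517 = 0.1654 W/m².
CF₄: Δ = 82 − 32 = 50 ppt = 0.050 ppb; ΔF = 0.090 × 0.050 = 0.0045 W/m².
Total ΔF = 1.4540 + 0.5382 + 0.1654 + 0.0045 = 2.1621 W/m².
ΔT = λ ΔF = 0.94 × 2.16 = 2.0304 K.

ΔF = 2.16 W/m²; ΔT = 2.03 K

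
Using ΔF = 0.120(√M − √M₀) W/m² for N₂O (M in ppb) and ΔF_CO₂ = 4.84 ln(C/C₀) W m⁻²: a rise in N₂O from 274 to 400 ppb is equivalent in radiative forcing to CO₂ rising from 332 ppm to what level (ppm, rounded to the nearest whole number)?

N₂O forcing: 0.120 × (√400 − √274) = 0.120 × (20.0000 − 16.5529) = 0.120 × 3.4471 = 0.41365 W/m².
Set 4.84 ln(C/332) = 0.41365: ln(C/332) = 0.41365/4.84 = 0.08546, so C = 332 × e^0.08546 = 332 × 1.08922 = 361.62 ppm.

C ≈ 362 ppm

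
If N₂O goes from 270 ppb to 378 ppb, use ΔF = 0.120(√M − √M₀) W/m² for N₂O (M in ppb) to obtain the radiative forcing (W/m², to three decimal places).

N₂O: 0.120 × (√378 − √270) = 0.120 × (19.4422 − 16.4317) = 0.120 × 3.0105 = 0.3613 W/m².

ΔF = 0.361 W/m²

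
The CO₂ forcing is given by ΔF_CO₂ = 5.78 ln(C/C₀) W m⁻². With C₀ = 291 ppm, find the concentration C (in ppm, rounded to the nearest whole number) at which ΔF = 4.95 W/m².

C ≈ 685 ppm

Set 5.78 ln(C/291) = 4.95, so ln(C/291) = 4.95/5.78 = 0.85640.
Then C/291 = e^0.85640 = 2.35467, giving C = 291 × 2.35467 = 685.21 ppm.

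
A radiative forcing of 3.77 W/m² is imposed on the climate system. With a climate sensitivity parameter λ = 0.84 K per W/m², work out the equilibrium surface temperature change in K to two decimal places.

ΔT = 3.17 K

ΔT = λ ΔF = 0.84 × 3.77 = 3.1668 K.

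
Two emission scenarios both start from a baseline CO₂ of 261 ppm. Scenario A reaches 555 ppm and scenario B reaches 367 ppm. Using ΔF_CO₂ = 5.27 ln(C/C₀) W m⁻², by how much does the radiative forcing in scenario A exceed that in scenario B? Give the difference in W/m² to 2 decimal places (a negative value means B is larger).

ΔF_A − ΔF_B = 2.18 W/m²

ΔF_A = 5.27 ln(555/261) = 5.27 × 0.75445 = 3.9760 W/m².
ΔF_B = 5.27 ln(367/261) = 5.27 × 0.34084 = 1.7962 W/m².
Difference: 3.9760 − 1.7962 = 2.1798 W/m².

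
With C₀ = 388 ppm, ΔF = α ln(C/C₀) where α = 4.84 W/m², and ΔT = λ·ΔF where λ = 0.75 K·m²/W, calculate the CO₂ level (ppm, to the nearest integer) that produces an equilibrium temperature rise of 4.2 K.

C ≈ 1234 ppm

Required forcing: ΔF = ΔT/λ = 4.2/0.75 = 5.6000 W/m².
Then ln(C/388) = ΔF/4.84 = 5.6000/4.84 = 1.15702.
So C = 388 × e^1.15702 = 388 × 3.18044 = 1234.01 ppm.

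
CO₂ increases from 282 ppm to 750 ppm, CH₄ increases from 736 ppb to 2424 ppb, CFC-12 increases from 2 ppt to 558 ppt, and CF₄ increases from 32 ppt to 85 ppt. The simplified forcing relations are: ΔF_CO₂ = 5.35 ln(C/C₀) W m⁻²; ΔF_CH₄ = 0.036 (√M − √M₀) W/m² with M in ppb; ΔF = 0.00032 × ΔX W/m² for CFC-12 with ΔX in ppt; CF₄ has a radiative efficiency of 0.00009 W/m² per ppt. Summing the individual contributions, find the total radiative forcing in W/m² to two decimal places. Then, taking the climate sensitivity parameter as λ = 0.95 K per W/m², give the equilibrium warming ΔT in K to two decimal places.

CO₂: 5.35 × ln(750/282) = 5.35 × ln(2.65957) = 5.35 × 0.97816 = 5.2332 W/m².
CH₄: 0.036 × (√2424 − √736) = 0.036 × (49.2341 − 27.1293) = 0.036 × 22.1048 = 0.7958 W/m².
CFC-12: ΔF = 0.00032 × (558 − 2) = 0.00032 × 556 = 0.1779 W/m².
CF₄: ΔF = 0.00009 × (85 − 32) = 0.00009 × 53 = 0.0048 W/m².
Total ΔF = 5.2332 + 0.7958 + 0.1779 + 0.0048 = 6.2117 W/m².
ΔT = λ ΔF = 0.95 × 6.21 = 5.8995 K.

ΔF = 6.21 W/m²; ΔT = 5.90 K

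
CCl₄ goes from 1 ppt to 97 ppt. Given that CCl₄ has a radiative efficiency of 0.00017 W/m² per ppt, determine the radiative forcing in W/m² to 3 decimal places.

CCl₄: ΔF = 0.00017 × (97 − 1) = 0.00017 × 96 = 0.0163 W/m².

ΔF = 0.016 W/m²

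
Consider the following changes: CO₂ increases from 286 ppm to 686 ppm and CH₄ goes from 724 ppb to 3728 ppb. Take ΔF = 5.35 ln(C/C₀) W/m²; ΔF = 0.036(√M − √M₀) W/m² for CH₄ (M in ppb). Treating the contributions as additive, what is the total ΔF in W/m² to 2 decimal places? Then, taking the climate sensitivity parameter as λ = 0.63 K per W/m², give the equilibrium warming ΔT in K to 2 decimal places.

ΔF = 5.91 W/m²; ΔT = 3.72 K

CO₂: 5.35 × ln(686/286) = 5.35 × ln(2.39860) = 5.35 × 0.87489 = 4.6807 W/m².
CH₄: 0.036 × (√3728 − √724) = 0.036 × (61.0574 − 26.9072) = 0.036 × 34.1502 = 1.2294 W/m².
Total ΔF = 4.6807 + 1.2294 = 5.9101 W/m².
ΔT = λ ΔF = 0.63 × 5.91 = 3.7233 K.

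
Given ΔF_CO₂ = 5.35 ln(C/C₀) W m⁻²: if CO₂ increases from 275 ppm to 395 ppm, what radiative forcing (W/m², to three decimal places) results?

ΔF = 1.937 W/m²

CO₂ absorption bands are partially saturated, so forcing scales with the logarithm of the concentration ratio.
CO₂: 5.35 × ln(395/275) = 5.35 × ln(1.43636) = 5.35 × 0.36211 = 1.9373 W/m².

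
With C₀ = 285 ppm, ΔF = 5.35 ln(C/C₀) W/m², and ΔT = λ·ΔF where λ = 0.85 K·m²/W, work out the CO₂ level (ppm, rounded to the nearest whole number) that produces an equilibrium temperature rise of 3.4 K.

Required forcing: ΔF = ΔT/λ = 3.4/0.85 = 4.0000 W/m².
Then ln(C/285) = ΔF/5.35 = 4.0000/5.35 = 0.74766.
So C = 285 × e^0.74766 = 285 × 2.11205 = 601.93 ppm.

C ≈ 602 ppm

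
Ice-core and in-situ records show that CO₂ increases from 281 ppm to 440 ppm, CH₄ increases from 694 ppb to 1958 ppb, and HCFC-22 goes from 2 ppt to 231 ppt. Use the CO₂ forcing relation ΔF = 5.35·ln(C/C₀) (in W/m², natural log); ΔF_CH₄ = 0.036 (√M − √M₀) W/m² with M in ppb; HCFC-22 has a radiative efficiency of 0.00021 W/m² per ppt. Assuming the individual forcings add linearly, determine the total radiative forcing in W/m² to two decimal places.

ΔF = 3.09 W/m²

CO₂: 5.35 × ln(440/281) = 5.35 × ln(1.56584) = 5.35 × 0.44842 = 2.3990 W/m².
CH₄: 0.036 × (√1958 − √694) = 0.036 × (44.2493 − 26.3439) = 0.036 × 17.9054 = 0.6446 W/m².
HCFC-22: ΔF = 0.00021 × (231 − 2) = 0.00021 × 229 = 0.0481 W/m².
Total ΔF = 2.3990 + 0.6446 + 0.0481 = 3.0917 W/m².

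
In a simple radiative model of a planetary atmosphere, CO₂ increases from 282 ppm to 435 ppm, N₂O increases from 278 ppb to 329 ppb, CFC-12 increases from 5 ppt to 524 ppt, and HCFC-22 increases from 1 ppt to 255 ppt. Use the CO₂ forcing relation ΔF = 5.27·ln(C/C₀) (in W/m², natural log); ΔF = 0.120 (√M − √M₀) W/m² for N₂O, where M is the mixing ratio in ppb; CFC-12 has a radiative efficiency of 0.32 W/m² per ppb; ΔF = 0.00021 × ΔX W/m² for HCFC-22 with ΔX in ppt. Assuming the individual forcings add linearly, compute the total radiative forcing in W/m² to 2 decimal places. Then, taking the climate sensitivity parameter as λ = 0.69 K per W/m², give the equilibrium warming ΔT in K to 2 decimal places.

CO₂: 5.27 × ln(435/282) = 5.27 × ln(1.54255) = 5.27 × 0.43344 = 2.2842 W/m².
N₂O: 0.120 × (√329 − √278) = 0.120 × (18.1384 − 16.6733) = 0.120 × 1.4651 = 0.1758 W/m².
CFC-12: Δ = 524 − 5 = 519 ppt = 0.519 ppb; ΔF = 0.32 × 0.519 = 0.1661 W/m².
HCFC-22: ΔF = 0.00021 × (255 − 1) = 0.00021 × 254 = 0.0533 W/m².
Total ΔF = 2.2842 + 0.1758 + 0.1661 + 0.0533 = 2.6794 W/m².
ΔT = λ ΔF = 0.69 × 2.68 = 1.8492 K.

ΔF = 2.68 W/m²; ΔT = 1.85 K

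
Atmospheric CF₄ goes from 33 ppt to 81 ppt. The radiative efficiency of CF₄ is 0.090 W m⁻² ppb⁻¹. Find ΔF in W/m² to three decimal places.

CF₄: Δ = 81 − 33 = 48 ppt = 0.048 ppb; ΔF = 0.090 × 0.048 = 0.0043 W/m².

ΔF = 0.004 W/m²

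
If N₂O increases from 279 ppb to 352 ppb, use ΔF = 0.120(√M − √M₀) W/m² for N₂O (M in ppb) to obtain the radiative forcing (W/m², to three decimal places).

N₂O: 0.120 × (√352 − √279) = 0.120 × (18.7617 − 16.7033) = 0.120 × 2.0584 = 0.2470 W/m².

ΔF = 0.247 W/m²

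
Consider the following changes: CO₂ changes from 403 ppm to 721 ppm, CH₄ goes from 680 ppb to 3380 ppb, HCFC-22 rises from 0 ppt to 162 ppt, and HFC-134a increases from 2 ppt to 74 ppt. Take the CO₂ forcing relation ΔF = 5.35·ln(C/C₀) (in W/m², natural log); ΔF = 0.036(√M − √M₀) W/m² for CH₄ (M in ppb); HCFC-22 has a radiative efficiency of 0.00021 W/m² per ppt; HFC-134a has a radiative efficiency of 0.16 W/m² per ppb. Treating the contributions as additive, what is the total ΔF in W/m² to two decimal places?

ΔF = 4.31 W/m²

CO₂: 5.35 × ln(721/403) = 5.35 × ln(1.78908) = 5.35 × 0.58170 = 3.1121 W/m².
CH₄: 0.036 × (√3380 − √680) = 0.036 × (58.1378 − 26.0768) = 0.036 × 32.0610 = 1.1542 W/m².
HCFC-22: ΔF = 0.00021 × (162 − 0) = 0.00021 × 162 = 0.0340 W/m².
HFC-134a: Δ = 74 − 2 = 72 ppt = 0.072 ppb; ΔF = 0.16 × 0.072 = 0.0115 W/m².
Total ΔF = 3.1121 + 1.1542 + 0.0340 + 0.0115 = 4.3118 W/m².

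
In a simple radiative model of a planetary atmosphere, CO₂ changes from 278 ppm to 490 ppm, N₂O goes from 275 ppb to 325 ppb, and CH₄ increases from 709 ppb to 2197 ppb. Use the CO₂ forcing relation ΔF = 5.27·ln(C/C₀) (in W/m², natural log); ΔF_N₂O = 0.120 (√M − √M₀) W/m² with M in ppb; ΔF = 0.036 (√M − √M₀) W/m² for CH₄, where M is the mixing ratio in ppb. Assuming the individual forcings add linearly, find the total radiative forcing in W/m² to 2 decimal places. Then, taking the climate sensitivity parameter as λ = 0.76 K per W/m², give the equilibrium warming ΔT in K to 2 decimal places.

ΔF = 3.89 W/m²; ΔT = 2.96 K

CO₂: 5.27 × ln(490/278) = 5.27 × ln(1.76259) = 5.27 × 0.56678 = 2.9869 W/m².
N₂O: 0.120 × (√325 − √275) = 0.120 × (18.0278 − 16.5831) = 0.120 × 1.4447 = 0.1734 W/m².
CH₄: 0.036 × (√2197 − √709) = 0.036 × (46.8722 − 26.6271) = 0.036 × 20.2451 = 0.7288 W/m².
Total ΔF = 2.9869 + 0.1734 + 0.7288 = 3.8891 W/m².
ΔT = λ ΔF = 0.76 × 3.89 = 2.9564 K.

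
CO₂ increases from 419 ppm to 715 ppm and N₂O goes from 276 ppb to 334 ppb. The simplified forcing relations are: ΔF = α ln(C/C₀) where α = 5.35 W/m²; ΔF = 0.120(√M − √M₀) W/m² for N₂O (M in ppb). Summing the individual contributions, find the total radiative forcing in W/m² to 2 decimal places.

ΔF = 3.06 W/m²

CO₂: 5.35 × ln(715/419) = 5.35 × ln(1.70644) = 5.35 × 0.53441 = 2.8591 W/m².
N₂O: 0.120 × (√334 − √276) = 0.120 × (18.2757 − 16.6132) = 0.120 × 1.6625 = 0.1995 W/m².
Total ΔF = 2.8591 + 0.1995 = 3.0586 W/m².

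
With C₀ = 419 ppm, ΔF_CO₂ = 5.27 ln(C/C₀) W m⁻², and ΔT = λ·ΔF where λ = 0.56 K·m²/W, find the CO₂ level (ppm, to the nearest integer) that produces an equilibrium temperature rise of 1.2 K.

C ≈ 629 ppm

Required forcing: ΔF = ΔT/λ = 1.2/0.56 = 2.1429 W/m².
Then ln(C/419) = ΔF/5.27 = 2.1429/5.27 = 0.40662.
So C = 419 × e^0.40662 = 419 × 1.50173 = 629.22 ppm.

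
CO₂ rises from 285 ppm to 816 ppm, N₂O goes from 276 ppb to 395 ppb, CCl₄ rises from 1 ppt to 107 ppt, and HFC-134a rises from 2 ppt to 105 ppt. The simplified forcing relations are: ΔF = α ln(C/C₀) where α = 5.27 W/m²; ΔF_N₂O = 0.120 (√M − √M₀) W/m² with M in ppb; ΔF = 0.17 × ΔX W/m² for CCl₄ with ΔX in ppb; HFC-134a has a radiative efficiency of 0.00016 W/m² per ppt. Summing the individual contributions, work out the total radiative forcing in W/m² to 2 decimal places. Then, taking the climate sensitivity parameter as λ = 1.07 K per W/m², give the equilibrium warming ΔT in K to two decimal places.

ΔF = 5.97 W/m²; ΔT = 6.39 K

CO₂: 5.27 × ln(816/285) = 5.27 × ln(2.86316) = 5.27 × 1.05193 = 5.5437 W/m².
N₂O: 0.120 × (√395 − √276) = 0.120 × (19.8746 − 16.6132) = 0.120 × 3.2614 = 0.3914 W/m².
CCl₄: Δ = 107 − 1 = 106 ppt = 0.106 ppb; ΔF = 0.17 × 0.106 = 0.0180 W/m².
HFC-134a: ΔF = 0.00016 × (105 − 2) = 0.00016 × 103 = 0.0165 W/m².
Total ΔF = 5.5437 + 0.3914 + 0.0180 + 0.0165 = 5.9696 W/m².
ΔT = λ ΔF = 1.07 × 5.97 = 6.3879 K.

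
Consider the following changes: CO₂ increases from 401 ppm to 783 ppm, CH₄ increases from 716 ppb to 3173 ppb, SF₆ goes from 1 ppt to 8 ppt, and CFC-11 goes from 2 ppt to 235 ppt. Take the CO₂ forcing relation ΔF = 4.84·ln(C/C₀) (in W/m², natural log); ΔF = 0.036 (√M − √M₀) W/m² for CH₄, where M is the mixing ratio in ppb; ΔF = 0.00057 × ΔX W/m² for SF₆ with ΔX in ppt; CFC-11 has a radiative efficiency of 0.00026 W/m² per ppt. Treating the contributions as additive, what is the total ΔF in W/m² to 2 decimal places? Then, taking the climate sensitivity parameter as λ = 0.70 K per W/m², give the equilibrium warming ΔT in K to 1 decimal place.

CO₂: 4.84 × ln(783/401) = 4.84 × ln(1.95262) = 4.84 × 0.66917 = 3.2388 W/m².
CH₄: 0.036 × (√3173 − √716) = 0.036 × (56.3294 − 26.7582) = 0.036 × 29.5712 = 1.0646 W/m².
SF₆: ΔF = 0.00057 × (8 − 1) = 0.00057 × 7 = 0.0040 W/m².
CFC-11: ΔF = 0.00026 × (235 − 2) = 0.00026 × 233 = 0.0606 W/m².
Total ΔF = 3.2388 + 1.0646 + 0.0040 + 0.0606 = 4.3680 W/m².
ΔT = λ ΔF = 0.70 × 4.37 = 3.0590 K.

ΔF = 4.37 W/m²; ΔT = 3.1 K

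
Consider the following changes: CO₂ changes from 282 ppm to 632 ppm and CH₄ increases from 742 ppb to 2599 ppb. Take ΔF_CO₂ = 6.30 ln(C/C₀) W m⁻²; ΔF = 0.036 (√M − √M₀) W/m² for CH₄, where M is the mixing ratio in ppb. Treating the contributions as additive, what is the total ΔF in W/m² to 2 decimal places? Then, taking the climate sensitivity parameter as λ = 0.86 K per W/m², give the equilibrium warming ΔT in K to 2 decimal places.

ΔF = 5.94 W/m²; ΔT = 5.11 K

CO₂: 6.30 × ln(632/282) = 6.30 × ln(2.24113) = 6.30 × 0.80698 = 5.0840 W/m².
CH₄: 0.036 × (√2599 − √742) = 0.036 × (50.9804 − 27.2397) = 0.036 × 23.7407 = 0.8547 W/m².
Total ΔF = 5.0840 + 0.8547 = 5.9387 W/m².
ΔT = λ ΔF = 0.86 × 5.94 = 5.1084 K.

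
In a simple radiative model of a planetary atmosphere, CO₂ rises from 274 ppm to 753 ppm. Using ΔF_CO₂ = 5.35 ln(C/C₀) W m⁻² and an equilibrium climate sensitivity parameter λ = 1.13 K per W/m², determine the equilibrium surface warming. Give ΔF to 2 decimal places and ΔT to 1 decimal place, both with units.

ΔF = 5.41 W/m²; ΔT = 6.1 K

CO₂: 5.35 × ln(753/274) = 5.35 × ln(2.74818) = 5.35 × 1.01094 = 5.4085 W/m².
ΔT = λ ΔF = 1.13 × 5.41 = 6.1133 K.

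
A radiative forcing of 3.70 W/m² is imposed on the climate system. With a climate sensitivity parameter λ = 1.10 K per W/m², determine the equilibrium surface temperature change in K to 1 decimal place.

ΔT = 4.1 K

ΔT = λ ΔF = 1.10 × 3.70 = 4.0700 K.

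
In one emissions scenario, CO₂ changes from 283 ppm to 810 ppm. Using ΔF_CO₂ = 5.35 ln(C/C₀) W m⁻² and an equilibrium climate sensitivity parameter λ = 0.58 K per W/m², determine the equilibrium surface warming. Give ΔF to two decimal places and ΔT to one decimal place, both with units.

CO₂: 5.35 × ln(810/283) = 5.35 × ln(2.86219) = 5.35 × 1.05159 = 5.6260 W/m².
ΔT = λ ΔF = 0.58 × 5.63 = 3.2654 K.

ΔF = 5.63 W/m²; ΔT = 3.3 K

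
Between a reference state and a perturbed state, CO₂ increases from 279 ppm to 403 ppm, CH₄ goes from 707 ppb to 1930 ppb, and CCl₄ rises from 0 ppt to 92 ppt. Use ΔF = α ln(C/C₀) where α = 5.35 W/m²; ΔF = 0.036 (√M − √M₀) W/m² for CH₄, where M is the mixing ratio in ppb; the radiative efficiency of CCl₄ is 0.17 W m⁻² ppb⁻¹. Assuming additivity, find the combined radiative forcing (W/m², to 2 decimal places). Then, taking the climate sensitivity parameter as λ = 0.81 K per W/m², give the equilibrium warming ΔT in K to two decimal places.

ΔF = 2.61 W/m²; ΔT = 2.11 K

CO₂: 5.35 × ln(403/279) = 5.35 × ln(1.44444) = 5.35 × 0.36772 = 1.9673 W/m².
CH₄: 0.036 × (√1930 − √707) = 0.036 × (43.9318 − 26.5895) = 0.036 × 17.3423 = 0.6243 W/m².
CCl₄: Δ = 92 − 0 = 92 ppt = 0.092 ppb; ΔF = 0.17 × 0.092 = 0.0156 W/m².
Total ΔF = 1.9673 + 0.6243 + 0.0156 = 2.6072 W/m².
ΔT = λ ΔF = 0.81 × 2.61 = 2.1141 K.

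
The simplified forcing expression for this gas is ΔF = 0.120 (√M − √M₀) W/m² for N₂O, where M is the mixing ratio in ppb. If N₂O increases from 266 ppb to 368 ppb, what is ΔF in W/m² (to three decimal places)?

N₂O: 0.120 × (√368 − √266) = 0.120 × (19.1833 − 16.3095) = 0.120 × 2.8738 = 0.3449 W/m².

ΔF = 0.345 W/m²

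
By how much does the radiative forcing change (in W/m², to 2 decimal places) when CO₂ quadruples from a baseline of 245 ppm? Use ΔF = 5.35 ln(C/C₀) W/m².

Because the forcing depends only on the ratio C/C₀, the initial concentration does not enter.
ΔF = 5.35 × ln(4) = 5.35 × 1.38629 = 7.4167 W/m².

ΔF = 7.42 W/m²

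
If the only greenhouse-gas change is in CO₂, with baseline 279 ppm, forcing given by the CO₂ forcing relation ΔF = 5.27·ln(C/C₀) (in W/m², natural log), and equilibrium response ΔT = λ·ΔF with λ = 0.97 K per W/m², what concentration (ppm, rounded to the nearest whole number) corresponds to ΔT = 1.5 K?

Required forcing: ΔF = ΔT/λ = 1.5/0.97 = 1.5464 W/m².
Then ln(C/279) = ΔF/5.27 = 1.5464/5.27 = 0.29343.
So C = 279 × e^0.29343 = 279 × 1.34102 = 374.14 ppm.

C ≈ 374 ppm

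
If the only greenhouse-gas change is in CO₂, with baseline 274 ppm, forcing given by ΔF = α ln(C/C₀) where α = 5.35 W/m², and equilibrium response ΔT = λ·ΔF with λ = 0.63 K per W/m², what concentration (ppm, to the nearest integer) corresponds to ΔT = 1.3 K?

C ≈ 403 ppm

Required forcing: ΔF = ΔT/λ = 1.3/0.63 = 2.0635 W/m².
Then ln(C/274) = ΔF/5.35 = 2.0635/5.35 = 0.38570.
So C = 274 × e^0.38570 = 274 × 1.47064 = 402.96 ppm.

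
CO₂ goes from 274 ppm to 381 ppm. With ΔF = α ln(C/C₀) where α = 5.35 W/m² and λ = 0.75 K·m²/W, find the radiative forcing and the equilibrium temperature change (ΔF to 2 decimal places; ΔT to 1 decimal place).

CO₂: 5.35 × ln(381/274) = 5.35 × ln(1.39051) = 5.35 × 0.32967 = 1.7637 W/m².
ΔT = λ ΔF = 0.75 × 1.76 = 1.3200 K.

ΔF = 1.76 W/m²; ΔT = 1.3 K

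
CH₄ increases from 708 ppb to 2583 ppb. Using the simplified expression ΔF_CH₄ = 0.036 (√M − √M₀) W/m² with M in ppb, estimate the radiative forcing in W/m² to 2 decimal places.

ΔF = 0.87 W/m²

CH₄: 0.036 × (√2583 − √708) = 0.036 × (50.8232 − 26.6083) = 0.036 × 24.2149 = 0.8717 W/m².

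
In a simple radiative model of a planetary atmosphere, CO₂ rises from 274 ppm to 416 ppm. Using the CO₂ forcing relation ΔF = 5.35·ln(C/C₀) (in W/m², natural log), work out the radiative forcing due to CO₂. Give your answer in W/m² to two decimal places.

ΔF = 2.23 W/m²

CO₂: 5.35 × ln(416/274) = 5.35 × ln(1.51825) = 5.35 × 0.41756 = 2.2339 W/m².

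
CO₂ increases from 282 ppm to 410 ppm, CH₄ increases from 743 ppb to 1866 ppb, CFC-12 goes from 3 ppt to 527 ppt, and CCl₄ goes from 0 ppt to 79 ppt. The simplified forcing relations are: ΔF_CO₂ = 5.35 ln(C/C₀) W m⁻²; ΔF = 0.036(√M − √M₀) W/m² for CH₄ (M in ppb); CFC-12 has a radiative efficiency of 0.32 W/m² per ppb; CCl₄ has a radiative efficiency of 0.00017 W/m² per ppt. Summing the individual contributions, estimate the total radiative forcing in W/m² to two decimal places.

ΔF = 2.76 W/m²

CO₂: 5.35 × ln(410/282) = 5.35 × ln(1.45390) = 5.35 × 0.37425 = 2.0022 W/m².
CH₄: 0.036 × (√1866 − √743) = 0.036 × (43.1972 − 27.2580) = 0.036 × 15.9392 = 0.5738 W/m².
CFC-12: Δ = 527 − 3 = 524 ppt = 0.524 ppb; ΔF = 0.32 × 0.524 = 0.1677 W/m².
CCl₄: ΔF = 0.00017 × (79 − 0) = 0.00017 × 79 = 0.0134 W/m².
Total ΔF = 2.0022 + 0.5738 + 0.1677 + 0.0134 = 2.7571 W/m².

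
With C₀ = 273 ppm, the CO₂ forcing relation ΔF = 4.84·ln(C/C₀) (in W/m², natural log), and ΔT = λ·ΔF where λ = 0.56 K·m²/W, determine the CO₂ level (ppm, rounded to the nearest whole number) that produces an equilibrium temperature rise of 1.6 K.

Required forcing: ΔF = ΔT/λ = 1.6/0.56 = 2.8571 W/m².
Then ln(C/273) = ΔF/4.84 = 2.8571/4.84 = 0.59031.
So C = 273 × e^0.59031 = 273 × 1.80455 = 492.64 ppm.

C ≈ 493 ppm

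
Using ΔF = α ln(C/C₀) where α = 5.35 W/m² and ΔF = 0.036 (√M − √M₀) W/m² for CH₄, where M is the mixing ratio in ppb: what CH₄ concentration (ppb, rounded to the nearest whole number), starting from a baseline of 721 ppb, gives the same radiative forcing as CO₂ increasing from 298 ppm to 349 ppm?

CO₂ forcing: 5.35 × ln(349/298) = 5.35 × 0.157978 = 0.84518 W/m².
Set 0.036(√M − √721) = 0.84518: √M = 0.84518/0.036 + √721 = 23.4772 + 26.8514 = 50.3286.
M = (50.3286)² = 2532.97 ppb.

M ≈ 2533 ppb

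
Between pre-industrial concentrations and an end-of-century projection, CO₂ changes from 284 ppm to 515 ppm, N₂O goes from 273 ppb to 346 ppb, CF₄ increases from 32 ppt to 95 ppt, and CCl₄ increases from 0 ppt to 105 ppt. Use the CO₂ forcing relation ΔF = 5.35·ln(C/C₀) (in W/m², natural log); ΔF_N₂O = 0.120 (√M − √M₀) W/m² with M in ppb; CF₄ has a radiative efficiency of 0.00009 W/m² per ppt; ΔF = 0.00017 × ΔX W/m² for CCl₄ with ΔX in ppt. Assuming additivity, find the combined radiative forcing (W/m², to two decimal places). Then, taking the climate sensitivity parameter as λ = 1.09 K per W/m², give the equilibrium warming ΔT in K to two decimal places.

ΔF = 3.46 W/m²; ΔT = 3.77 K

CO₂: 5.35 × ln(515/284) = 5.35 × ln(1.81338) = 5.35 × 0.59519 = 3.1843 W/m².
N₂O: 0.120 × (√346 − √273) = 0.120 × (18.6011 − 16.5227) = 0.120 × 2.0784 = 0.2494 W/m².
CF₄: ΔF = 0.00009 × (95 − 32) = 0.00009 × 63 = 0.0057 W/m².
CCl₄: ΔF = 0.00017 × (105 − 0) = 0.00017 × 105 = 0.0179 W/m².
Total ΔF = 3.1843 + 0.2494 + 0.0057 + 0.0179 = 3.4573 W/m².
ΔT = λ ΔF = 1.09 × 3.46 = 3.7714 K.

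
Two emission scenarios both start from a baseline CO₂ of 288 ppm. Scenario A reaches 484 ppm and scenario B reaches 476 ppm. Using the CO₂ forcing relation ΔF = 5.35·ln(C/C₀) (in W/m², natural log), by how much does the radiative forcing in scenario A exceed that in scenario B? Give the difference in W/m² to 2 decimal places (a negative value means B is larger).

ΔF_A = 5.35 ln(484/288) = 5.35 × 0.51912 = 2.7773 W/m².
ΔF_B = 5.35 ln(476/288) = 5.35 × 0.50246 = 2.6882 W/m².
Difference: 2.7773 − 2.6882 = 0.0891 W/m².

ΔF_A − ΔF_B = 0.09 W/m²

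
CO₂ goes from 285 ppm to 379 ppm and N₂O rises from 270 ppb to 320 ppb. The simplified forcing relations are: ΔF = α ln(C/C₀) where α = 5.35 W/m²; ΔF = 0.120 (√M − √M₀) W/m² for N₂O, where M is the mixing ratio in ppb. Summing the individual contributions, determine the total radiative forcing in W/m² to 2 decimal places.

CO₂: 5.35 × ln(379/285) = 5.35 × ln(1.32982) = 5.35 × 0.28504 = 1.5250 W/m².
N₂O: 0.120 × (√320 − √270) = 0.120 × (17.8885 − 16.4317) = 0.120 × 1.4568 = 0.1748 W/m².
Total ΔF = 1.5250 + 0.1748 = 1.6998 W/m².

ΔF = 1.70 W/m²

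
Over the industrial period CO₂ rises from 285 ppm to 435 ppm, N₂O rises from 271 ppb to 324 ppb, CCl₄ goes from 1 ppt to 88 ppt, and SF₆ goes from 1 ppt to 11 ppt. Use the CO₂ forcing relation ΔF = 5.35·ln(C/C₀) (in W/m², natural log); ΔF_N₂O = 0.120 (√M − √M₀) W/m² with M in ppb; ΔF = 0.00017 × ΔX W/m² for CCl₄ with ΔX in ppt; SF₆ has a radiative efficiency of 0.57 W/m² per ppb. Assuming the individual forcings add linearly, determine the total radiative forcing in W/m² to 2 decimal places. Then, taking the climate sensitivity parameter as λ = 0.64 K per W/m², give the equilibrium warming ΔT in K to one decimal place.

CO₂: 5.35 × ln(435/285) = 5.35 × ln(1.52632) = 5.35 × 0.42286 = 2.2623 W/m².
N₂O: 0.120 × (√324 − √271) = 0.120 × (18.0000 − 16.4621) = 0.120 × 1.5379 = 0.1845 W/m².
CCl₄: ΔF = 0.00017 × (88 − 1) = 0.00017 × 87 = 0.0148 W/m².
SF₆: Δ = 11 − 1 = 10 ppt = 0.010 ppb; ΔF = 0.57 × 0.010 = 0.0057 W/m².
Total ΔF = 2.2623 + 0.1845 + 0.0148 + 0.0057 = 2.4673 W/m².
ΔT = λ ΔF = 0.64 × 2.47 = 1.5808 K.

ΔF = 2.47 W/m²; ΔT = 1.6 K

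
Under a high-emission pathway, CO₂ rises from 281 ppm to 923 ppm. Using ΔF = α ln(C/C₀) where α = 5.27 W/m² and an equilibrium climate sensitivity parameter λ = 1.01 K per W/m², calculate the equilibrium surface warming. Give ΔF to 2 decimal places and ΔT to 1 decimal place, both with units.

ΔF = 6.27 W/m²; ΔT = 6.3 K

CO₂: 5.27 × ln(923/281) = 5.27 × ln(3.28470) = 5.27 × 1.18928 = 6.2675 W/m².
ΔT = λ ΔF = 1.01 × 6.27 = 6.3327 K.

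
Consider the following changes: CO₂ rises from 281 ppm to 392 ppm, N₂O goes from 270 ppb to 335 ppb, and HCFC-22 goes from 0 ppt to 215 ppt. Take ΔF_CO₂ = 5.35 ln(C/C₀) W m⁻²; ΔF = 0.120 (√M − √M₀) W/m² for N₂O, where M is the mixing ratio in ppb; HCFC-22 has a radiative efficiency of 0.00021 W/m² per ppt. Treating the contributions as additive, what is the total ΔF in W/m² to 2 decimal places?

ΔF = 2.05 W/m²

CO₂: 5.35 × ln(392/281) = 5.35 × ln(1.39502) = 5.35 × 0.33291 = 1.7811 W/m².
N₂O: 0.120 × (√335 − √270) = 0.120 × (18.3030 − 16.4317) = 0.120 × 1.8713 = 0.2246 W/m².
HCFC-22: ΔF = 0.00021 × (215 − 0) = 0.00021 × 215 = 0.0452 W/m².
Total ΔF = 1.7811 + 0.2246 + 0.0452 = 2.0509 W/m².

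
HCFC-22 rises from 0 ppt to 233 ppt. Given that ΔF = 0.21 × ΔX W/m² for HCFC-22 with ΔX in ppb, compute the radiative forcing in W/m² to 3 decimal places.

HCFC-22: Δ = 233 − 0 = 233 ppt = 0.233 ppb; ΔF = 0.21 × 0.233 = 0.0489 W/m².

ΔF = 0.049 W/m²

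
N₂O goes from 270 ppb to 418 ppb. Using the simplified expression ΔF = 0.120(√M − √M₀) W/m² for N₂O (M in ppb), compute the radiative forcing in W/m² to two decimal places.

N₂O: 0.120 × (√418 − √270) = 0.120 × (20.4450 − 16.4317) = 0.120 × 4.0133 = 0.4816 W/m².

ΔF = 0.48 W/m²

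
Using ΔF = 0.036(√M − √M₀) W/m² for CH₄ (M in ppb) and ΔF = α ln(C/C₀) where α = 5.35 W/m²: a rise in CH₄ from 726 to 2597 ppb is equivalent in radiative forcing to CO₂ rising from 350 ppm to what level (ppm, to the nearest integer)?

C ≈ 411 ppm

CH₄ forcing: 0.036 × (√2597 − √726) = 0.036 × (50.9608 − 26.9444) = 0.036 × 24.0164 = 0.86459 W/m².
Set 5.35 ln(C/350) = 0.86459: ln(C/350) = 0.86459/5.35 = 0.16161, so C = 350 × e^0.16161 = 350 × 1.17540 = 411.39 ppm.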